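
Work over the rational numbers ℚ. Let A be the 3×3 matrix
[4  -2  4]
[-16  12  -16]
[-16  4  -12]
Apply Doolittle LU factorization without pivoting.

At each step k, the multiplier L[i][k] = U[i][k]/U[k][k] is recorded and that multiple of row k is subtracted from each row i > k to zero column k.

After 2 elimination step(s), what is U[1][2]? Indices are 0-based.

U[1][2] = 0

Step 1: pivot at (0,0) is 4.
  row1 ← row1 − (-4)·row0  ⇒  L[1][0]=-4, U row1=(0, 4, 0)
  row2 ← row2 − (-4)·row0  ⇒  L[2][0]=-4, U row2=(0, -4, 4)
Step 2: pivot at (1,1) is 4.
  row2 ← row2 − (-1)·row1  ⇒  L[2][1]=-1, U row2=(0, 0, 4)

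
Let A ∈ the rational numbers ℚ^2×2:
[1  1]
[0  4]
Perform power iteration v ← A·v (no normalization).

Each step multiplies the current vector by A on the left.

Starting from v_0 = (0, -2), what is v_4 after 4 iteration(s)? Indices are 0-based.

v_0 = (0, -2).
v_1 = A·v_0 = (-2, -8).
v_2 = A·v_1 = (-10, -32).
v_3 = A·v_2 = (-42, -128).
v_4 = A·v_3 = (-170, -512).

v_4 = (-170, -512)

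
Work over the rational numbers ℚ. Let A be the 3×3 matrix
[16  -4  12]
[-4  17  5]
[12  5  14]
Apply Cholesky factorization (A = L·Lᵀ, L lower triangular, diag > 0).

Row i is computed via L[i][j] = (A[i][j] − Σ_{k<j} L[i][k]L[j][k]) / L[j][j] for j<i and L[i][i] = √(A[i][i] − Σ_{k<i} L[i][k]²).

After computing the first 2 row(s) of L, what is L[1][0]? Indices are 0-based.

Step 1: L[0][0] = √(16) = 4.
  L[1][0] = (-4) / L[0][0] = -1.
Step 2: L[1][1] = √(16) = 4.

L[1][0] = -1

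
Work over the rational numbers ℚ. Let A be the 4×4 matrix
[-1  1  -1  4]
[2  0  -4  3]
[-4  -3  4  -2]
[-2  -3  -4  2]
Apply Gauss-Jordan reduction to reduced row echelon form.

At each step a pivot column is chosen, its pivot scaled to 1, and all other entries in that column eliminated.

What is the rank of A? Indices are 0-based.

[1] R0 /= -1  ⇒  (1, -1, 1, -4)
     R1 -= 2·R0  ⇒  (0, 2, -6, 11)
     R2 -= -4·R0  ⇒  (0, -7, 8, -18)
     R3 -= -2·R0  ⇒  (0, -5, -2, -6)
[2] R1 /= 2  ⇒  (0, 1, -3, 11/2)
     R0 -= -1·R1  ⇒  (1, 0, -2, 3/2)
     R2 -= -7·R1  ⇒  (0, 0, -13, 41/2)
     R3 -= -5·R1  ⇒  (0, 0, -17, 43/2)
[3] R2 /= -13  ⇒  (0, 0, 1, -41/26)
     R0 -= -2·R2  ⇒  (1, 0, 0, -43/26)
     R1 -= -3·R2  ⇒  (0, 1, 0, 10/13)
     R3 -= -17·R2  ⇒  (0, 0, 0, -69/13)
[4] R3 /= -69/13  ⇒  (0, 0, 0, 1)
     R0 -= -43/26·R3  ⇒  (1, 0, 0, 0)
     R1 -= 10/13·R3  ⇒  (0, 1, 0, 0)
     R2 -= -41/26·R3  ⇒  (0, 0, 1, 0)

rank = 4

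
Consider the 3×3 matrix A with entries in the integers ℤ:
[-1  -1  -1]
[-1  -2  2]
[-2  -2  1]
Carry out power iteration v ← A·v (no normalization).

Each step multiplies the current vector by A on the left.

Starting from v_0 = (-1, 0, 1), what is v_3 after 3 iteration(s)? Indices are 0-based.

v_3 = (9, 0, 9)

v_0 = (-1, 0, 1).
v_1 = A·v_0 = (0, 3, 3).
v_2 = A·v_1 = (-6, 0, -3).
v_3 = A·v_2 = (9, 0, 9).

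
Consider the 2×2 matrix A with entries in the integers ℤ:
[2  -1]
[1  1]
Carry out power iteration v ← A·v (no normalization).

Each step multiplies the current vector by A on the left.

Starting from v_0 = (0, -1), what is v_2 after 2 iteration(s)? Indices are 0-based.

v_2 = (3, 0)

v_0 = (0, -1).
v_1 = A·v_0 = (1, -1).
v_2 = A·v_1 = (3, 0).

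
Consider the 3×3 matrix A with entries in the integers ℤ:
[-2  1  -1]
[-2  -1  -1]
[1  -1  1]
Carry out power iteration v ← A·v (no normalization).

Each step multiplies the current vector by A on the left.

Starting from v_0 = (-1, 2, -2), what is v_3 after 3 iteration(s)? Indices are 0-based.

v_0 = (-1, 2, -2).
v_1 = A·v_0 = (6, 2, -5).
v_2 = A·v_1 = (-5, -9, -1).
v_3 = A·v_2 = (2, 20, 3).

v_3 = (2, 20, 3)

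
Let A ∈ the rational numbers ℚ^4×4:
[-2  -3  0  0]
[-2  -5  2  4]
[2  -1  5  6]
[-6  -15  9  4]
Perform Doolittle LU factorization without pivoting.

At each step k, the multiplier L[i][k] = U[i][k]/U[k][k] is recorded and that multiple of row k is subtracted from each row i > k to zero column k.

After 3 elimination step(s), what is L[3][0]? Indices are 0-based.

L[3][0] = 3

[col 0] pivot -2
  R1 -= 1*R0 → (0, -2, 2, 4)  (L[1][0] := 1)
  R2 -= -1*R0 → (0, -4, 5, 6)  (L[2][0] := -1)
  R3 -= 3*R0 → (0, -6, 9, 4)  (L[3][0] := 3)
[col 1] pivot -2
  R2 -= 2*R1 → (0, 0, 1, -2)  (L[2][1] := 2)
  R3 -= 3*R1 → (0, 0, 3, -8)  (L[3][1] := 3)
[col 2] pivot 1
  R3 -= 3*R2 → (0, 0, 0, -2)  (L[3][2] := 3)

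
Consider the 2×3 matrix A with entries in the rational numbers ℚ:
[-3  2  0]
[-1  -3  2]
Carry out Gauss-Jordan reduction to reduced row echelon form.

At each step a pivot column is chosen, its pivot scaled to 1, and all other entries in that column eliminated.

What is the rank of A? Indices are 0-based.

step 1: normalize row 0 (÷-3) = (1, -2/3, 0)
  row 1: subtract -1×row0 = (0, -11/3, 2)
step 2: normalize row 1 (÷-11/3) = (0, 1, -6/11)
  row 0: subtract -2/3×row1 = (1, 0, -4/11)

rank = 2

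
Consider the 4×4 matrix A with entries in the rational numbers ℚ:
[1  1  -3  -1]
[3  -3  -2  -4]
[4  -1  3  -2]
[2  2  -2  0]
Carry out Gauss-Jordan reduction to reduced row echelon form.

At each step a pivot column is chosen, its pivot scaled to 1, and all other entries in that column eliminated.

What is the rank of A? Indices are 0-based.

rank = 4

[1] R0 /= 1  ⇒  (1, 1, -3, -1)
     R1 -= 3·R0  ⇒  (0, -6, 7, -1)
     R2 -= 4·R0  ⇒  (0, -5, 15, 2)
     R3 -= 2·R0  ⇒  (0, 0, 4, 2)
[2] R1 /= -6  ⇒  (0, 1, -7/6, 1/6)
     R0 -= 1·R1  ⇒  (1, 0, -11/6, -7/6)
     R2 -= -5·R1  ⇒  (0, 0, 55/6, 17/6)
[3] R2 /= 55/6  ⇒  (0, 0, 1, 17/55)
     R0 -= -11/6·R2  ⇒  (1, 0, 0, -3/5)
     R1 -= -7/6·R2  ⇒  (0, 1, 0, 29/55)
     R3 -= 4·R2  ⇒  (0, 0, 0, 42/55)
[4] R3 /= 42/55  ⇒  (0, 0, 0, 1)
     R0 -= -3/5·R3  ⇒  (1, 0, 0, 0)
     R1 -= 29/55·R3  ⇒  (0, 1, 0, 0)
     R2 -= 17/55·R3  ⇒  (0, 0, 1, 0)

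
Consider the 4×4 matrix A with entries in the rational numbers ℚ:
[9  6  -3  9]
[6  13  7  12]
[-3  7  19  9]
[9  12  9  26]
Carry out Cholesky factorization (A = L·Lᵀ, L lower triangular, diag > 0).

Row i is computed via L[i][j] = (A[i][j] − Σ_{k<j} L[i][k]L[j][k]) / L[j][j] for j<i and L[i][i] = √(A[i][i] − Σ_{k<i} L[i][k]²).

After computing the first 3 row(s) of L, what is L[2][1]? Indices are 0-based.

L[2][1] = 3

Step 1: L[0][0] = √(9) = 3.
  L[1][0] = (6) / L[0][0] = 2.
Step 2: L[1][1] = √(9) = 3.
  L[2][0] = (-3) / L[0][0] = -1.
  L[2][1] = (9) / L[1][1] = 3.
Step 3: L[2][2] = √(9) = 3.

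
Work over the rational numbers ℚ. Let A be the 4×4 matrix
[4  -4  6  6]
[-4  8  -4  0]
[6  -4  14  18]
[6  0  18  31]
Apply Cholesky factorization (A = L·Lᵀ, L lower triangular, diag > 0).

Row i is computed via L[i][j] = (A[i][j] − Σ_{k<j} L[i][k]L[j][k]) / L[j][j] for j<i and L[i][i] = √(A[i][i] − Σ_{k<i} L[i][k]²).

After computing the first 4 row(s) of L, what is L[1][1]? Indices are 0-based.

L[1][1] = 2

Step 1: L[0][0] = √(4) = 2.
  L[1][0] = (-4) / L[0][0] = -2.
Step 2: L[1][1] = √(4) = 2.
  L[2][0] = (6) / L[0][0] = 3.
  L[2][1] = (2) / L[1][1] = 1.
Step 3: L[2][2] = √(4) = 2.
  L[3][0] = (6) / L[0][0] = 3.
  L[3][1] = (6) / L[1][1] = 3.
  L[3][2] = (6) / L[2][2] = 3.
Step 4: L[3][3] = √(4) = 2.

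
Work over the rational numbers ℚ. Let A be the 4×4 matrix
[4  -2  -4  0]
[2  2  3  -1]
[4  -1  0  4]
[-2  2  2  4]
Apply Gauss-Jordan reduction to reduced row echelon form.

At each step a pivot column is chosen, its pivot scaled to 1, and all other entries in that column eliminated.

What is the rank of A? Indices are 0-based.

pivot(0,0)=4: scale R0 → (1, -1/2, -1, 0)
  clear (1,0): R1 −= (2)R0 → (0, 3, 5, -1)
  clear (2,0): R2 −= (4)R0 → (0, 1, 4, 4)
  clear (3,0): R3 −= (-2)R0 → (0, 1, 0, 4)
pivot(1,1)=3: scale R1 → (0, 1, 5/3, -1/3)
  clear (0,1): R0 −= (-1/2)R1 → (1, 0, -1/6, -1/6)
  clear (2,1): R2 −= (1)R1 → (0, 0, 7/3, 13/3)
  clear (3,1): R3 −= (1)R1 → (0, 0, -5/3, 13/3)
pivot(2,2)=7/3: scale R2 → (0, 0, 1, 13/7)
  clear (0,2): R0 −= (-1/6)R2 → (1, 0, 0, 1/7)
  clear (1,2): R1 −= (5/3)R2 → (0, 1, 0, -24/7)
  clear (3,2): R3 −= (-5/3)R2 → (0, 0, 0, 52/7)
pivot(3,3)=52/7: scale R3 → (0, 0, 0, 1)
  clear (0,3): R0 −= (1/7)R3 → (1, 0, 0, 0)
  clear (1,3): R1 −= (-24/7)R3 → (0, 1, 0, 0)
  clear (2,3): R2 −= (13/7)R3 → (0, 0, 1, 0)

rank = 4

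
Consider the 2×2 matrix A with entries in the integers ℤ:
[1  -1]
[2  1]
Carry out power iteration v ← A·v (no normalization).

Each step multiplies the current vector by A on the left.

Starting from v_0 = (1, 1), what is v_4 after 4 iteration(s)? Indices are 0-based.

v_0 = (1, 1).
v_1 = A·v_0 = (0, 3).
v_2 = A·v_1 = (-3, 3).
v_3 = A·v_2 = (-6, -3).
v_4 = A·v_3 = (-3, -15).

v_4 = (-3, -15)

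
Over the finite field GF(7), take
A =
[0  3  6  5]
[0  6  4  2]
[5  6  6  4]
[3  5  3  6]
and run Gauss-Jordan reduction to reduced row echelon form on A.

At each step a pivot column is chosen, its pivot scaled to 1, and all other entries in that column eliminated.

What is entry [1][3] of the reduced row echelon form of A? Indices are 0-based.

[1] R0 <-> R2
[1] R0 /= 5  ⇒  (1, 4, 4, 5)
     R3 -= 3·R0  ⇒  (0, 0, 5, 5)
[2] R1 /= 6  ⇒  (0, 1, 3, 5)
     R0 -= 4·R1  ⇒  (1, 0, 6, 6)
     R2 -= 3·R1  ⇒  (0, 0, 4, 4)
[3] R2 /= 4  ⇒  (0, 0, 1, 1)
     R0 -= 6·R2  ⇒  (1, 0, 0, 0)
     R1 -= 3·R2  ⇒  (0, 1, 0, 2)
     R3 -= 5·R2  ⇒  (0, 0, 0, 0)
column 3 empty below row 3

M[1][3] = 2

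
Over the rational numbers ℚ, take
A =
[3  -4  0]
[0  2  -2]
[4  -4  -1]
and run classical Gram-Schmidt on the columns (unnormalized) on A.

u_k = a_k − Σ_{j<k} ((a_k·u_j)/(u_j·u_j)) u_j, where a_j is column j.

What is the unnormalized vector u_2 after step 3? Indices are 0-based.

u_2 = (-4/29, -2/29, 3/29)

Step 1: u_0 = a_0 = (3, 0, 4).
Step 2: u_1 = a_1 − (-28/25)·u_0 = (-16/25, 2, 12/25).
Step 3: u_2 = a_2 − (-4/25)·u_0 − (-28/29)·u_1 = (-4/29, -2/29, 3/29).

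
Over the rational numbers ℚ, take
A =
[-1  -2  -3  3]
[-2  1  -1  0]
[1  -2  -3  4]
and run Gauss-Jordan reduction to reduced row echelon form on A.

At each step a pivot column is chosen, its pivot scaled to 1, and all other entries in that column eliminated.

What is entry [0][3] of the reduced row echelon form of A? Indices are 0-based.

step 1: normalize row 0 (÷-1) = (1, 2, 3, -3)
  row 1: subtract -2×row0 = (0, 5, 5, -6)
  row 2: subtract 1×row0 = (0, -4, -6, 7)
step 2: normalize row 1 (÷5) = (0, 1, 1, -6/5)
  row 0: subtract 2×row1 = (1, 0, 1, -3/5)
  row 2: subtract -4×row1 = (0, 0, -2, 11/5)
step 3: normalize row 2 (÷-2) = (0, 0, 1, -11/10)
  row 0: subtract 1×row2 = (1, 0, 0, 1/2)
  row 1: subtract 1×row2 = (0, 1, 0, -1/10)

M[0][3] = 1/2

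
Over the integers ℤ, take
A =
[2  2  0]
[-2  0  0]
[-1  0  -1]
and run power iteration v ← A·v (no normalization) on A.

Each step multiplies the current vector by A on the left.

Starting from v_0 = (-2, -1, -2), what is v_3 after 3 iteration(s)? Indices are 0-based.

v_3 = (16, 8, 2)

v_0 = (-2, -1, -2).
v_1 = A·v_0 = (-6, 4, 4).
v_2 = A·v_1 = (-4, 12, 2).
v_3 = A·v_2 = (16, 8, 2).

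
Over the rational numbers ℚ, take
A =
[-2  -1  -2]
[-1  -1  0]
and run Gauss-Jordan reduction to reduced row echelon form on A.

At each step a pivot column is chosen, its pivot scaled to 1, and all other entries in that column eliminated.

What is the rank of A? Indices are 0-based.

rank = 2

[1] R0 /= -2  ⇒  (1, 1/2, 1)
     R1 -= -1·R0  ⇒  (0, -1/2, 1)
[2] R1 /= -1/2  ⇒  (0, 1, -2)
     R0 -= 1/2·R1  ⇒  (1, 0, 2)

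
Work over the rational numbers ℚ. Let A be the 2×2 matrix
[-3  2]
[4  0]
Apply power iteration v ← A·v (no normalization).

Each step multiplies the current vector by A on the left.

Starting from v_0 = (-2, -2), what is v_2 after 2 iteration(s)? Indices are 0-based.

v_0 = (-2, -2).
v_1 = A·v_0 = (2, -8).
v_2 = A·v_1 = (-22, 8).

v_2 = (-22, 8)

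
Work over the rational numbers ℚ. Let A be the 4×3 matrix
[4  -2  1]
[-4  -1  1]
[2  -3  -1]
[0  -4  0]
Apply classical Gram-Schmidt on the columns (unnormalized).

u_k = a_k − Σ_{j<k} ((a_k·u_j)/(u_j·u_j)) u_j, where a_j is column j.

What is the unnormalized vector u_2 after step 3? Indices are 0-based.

u_2 = (59/49, 36/49, -46/49, -4/49)

Step 1: u_0 = a_0 = (4, -4, 2, 0).
Step 2: u_1 = a_1 − (-5/18)·u_0 = (-8/9, -19/9, -22/9, -4).
Step 3: u_2 = a_2 − (-1/18)·u_0 − (-1/49)·u_1 = (59/49, 36/49, -46/49, -4/49).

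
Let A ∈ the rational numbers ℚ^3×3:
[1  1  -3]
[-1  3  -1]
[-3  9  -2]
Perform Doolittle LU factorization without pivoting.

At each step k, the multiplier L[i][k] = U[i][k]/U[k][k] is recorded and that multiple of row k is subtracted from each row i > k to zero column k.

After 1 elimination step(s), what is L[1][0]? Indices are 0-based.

L[1][0] = -1

[col 0] pivot 1
  R1 -= -1*R0 → (0, 4, -4)  (L[1][0] := -1)
  R2 -= -3*R0 → (0, 12, -11)  (L[2][0] := -3)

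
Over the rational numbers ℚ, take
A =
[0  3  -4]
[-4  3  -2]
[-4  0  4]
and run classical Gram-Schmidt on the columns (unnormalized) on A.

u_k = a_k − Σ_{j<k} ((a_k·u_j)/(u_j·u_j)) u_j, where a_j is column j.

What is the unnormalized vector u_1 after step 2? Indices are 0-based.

Step 1: u_0 = a_0 = (0, -4, -4).
Step 2: u_1 = a_1 − (-3/8)·u_0 = (3, 3/2, -3/2).

u_1 = (3, 3/2, -3/2)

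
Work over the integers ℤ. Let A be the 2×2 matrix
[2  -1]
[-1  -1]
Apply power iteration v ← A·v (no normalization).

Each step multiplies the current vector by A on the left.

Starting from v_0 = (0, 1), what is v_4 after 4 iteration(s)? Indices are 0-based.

v_0 = (0, 1).
v_1 = A·v_0 = (-1, -1).
v_2 = A·v_1 = (-1, 2).
v_3 = A·v_2 = (-4, -1).
v_4 = A·v_3 = (-7, 5).

v_4 = (-7, 5)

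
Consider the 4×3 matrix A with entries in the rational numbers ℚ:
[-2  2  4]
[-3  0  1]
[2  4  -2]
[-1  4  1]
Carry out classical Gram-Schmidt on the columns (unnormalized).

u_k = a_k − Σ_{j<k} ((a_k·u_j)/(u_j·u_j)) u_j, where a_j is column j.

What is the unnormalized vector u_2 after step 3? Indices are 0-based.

Step 1: u_0 = a_0 = (-2, -3, 2, -1).
Step 2: u_1 = a_1 − (0)·u_0 = (2, 0, 4, 4).
Step 3: u_2 = a_2 − (-8/9)·u_0 − (1/9)·u_1 = (2, -5/3, -2/3, -1/3).

u_2 = (2, -5/3, -2/3, -1/3)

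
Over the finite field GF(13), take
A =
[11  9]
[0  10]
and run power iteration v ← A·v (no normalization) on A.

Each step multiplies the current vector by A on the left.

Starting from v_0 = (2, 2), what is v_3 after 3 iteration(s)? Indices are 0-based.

v_3 = (1, 11)

v_0 = (2, 2).
v_1 = A·v_0 = (1, 7).
v_2 = A·v_1 = (9, 5).
v_3 = A·v_2 = (1, 11).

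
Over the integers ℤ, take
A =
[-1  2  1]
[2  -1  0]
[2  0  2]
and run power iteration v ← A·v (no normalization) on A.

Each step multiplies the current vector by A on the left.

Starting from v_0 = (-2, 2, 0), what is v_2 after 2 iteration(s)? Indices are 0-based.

v_2 = (-22, 18, 4)

v_0 = (-2, 2, 0).
v_1 = A·v_0 = (6, -6, -4).
v_2 = A·v_1 = (-22, 18, 4).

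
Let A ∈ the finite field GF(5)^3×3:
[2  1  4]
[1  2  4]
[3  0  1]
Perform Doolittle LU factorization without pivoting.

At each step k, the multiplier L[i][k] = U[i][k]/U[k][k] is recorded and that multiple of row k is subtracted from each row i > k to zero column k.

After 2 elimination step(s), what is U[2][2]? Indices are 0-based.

k=0: U[0][0]=2
  eliminate (1,0): mult=3, new row 1: (0, 4, 2); set L[1][0]=3
  eliminate (2,0): mult=4, new row 2: (0, 1, 0); set L[2][0]=4
k=1: U[1][1]=4
  eliminate (2,1): mult=4, new row 2: (0, 0, 2); set L[2][1]=4

U[2][2] = 2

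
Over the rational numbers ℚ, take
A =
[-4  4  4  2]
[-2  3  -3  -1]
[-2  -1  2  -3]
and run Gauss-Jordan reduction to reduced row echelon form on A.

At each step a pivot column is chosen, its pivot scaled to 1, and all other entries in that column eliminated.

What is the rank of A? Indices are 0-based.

step 1: normalize row 0 (÷-4) = (1, -1, -1, -1/2)
  row 1: subtract -2×row0 = (0, 1, -5, -2)
  row 2: subtract -2×row0 = (0, -3, 0, -4)
step 2: normalize row 1 (÷1) = (0, 1, -5, -2)
  row 0: subtract -1×row1 = (1, 0, -6, -5/2)
  row 2: subtract -3×row1 = (0, 0, -15, -10)
step 3: normalize row 2 (÷-15) = (0, 0, 1, 2/3)
  row 0: subtract -6×row2 = (1, 0, 0, 3/2)
  row 1: subtract -5×row2 = (0, 1, 0, 4/3)

rank = 3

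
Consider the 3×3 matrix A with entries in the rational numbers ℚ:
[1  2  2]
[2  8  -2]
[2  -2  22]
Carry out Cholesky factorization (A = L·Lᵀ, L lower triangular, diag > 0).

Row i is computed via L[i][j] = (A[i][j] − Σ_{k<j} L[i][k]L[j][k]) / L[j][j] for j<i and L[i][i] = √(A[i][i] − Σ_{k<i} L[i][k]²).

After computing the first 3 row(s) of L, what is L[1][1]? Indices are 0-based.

L[1][1] = 2

Step 1: L[0][0] = √(1) = 1.
  L[1][0] = (2) / L[0][0] = 2.
Step 2: L[1][1] = √(4) = 2.
  L[2][0] = (2) / L[0][0] = 2.
  L[2][1] = (-6) / L[1][1] = -3.
Step 3: L[2][2] = √(9) = 3.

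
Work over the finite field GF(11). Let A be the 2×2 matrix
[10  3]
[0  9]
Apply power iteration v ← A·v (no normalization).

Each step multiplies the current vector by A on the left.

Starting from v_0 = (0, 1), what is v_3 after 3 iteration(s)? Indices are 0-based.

v_3 = (10, 3)

v_0 = (0, 1).
v_1 = A·v_0 = (3, 9).
v_2 = A·v_1 = (2, 4).
v_3 = A·v_2 = (10, 3).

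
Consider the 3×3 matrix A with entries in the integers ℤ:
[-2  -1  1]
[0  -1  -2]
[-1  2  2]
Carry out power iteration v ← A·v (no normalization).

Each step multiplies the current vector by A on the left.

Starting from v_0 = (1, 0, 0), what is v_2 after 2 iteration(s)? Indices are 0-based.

v_2 = (3, 2, 0)

v_0 = (1, 0, 0).
v_1 = A·v_0 = (-2, 0, -1).
v_2 = A·v_1 = (3, 2, 0).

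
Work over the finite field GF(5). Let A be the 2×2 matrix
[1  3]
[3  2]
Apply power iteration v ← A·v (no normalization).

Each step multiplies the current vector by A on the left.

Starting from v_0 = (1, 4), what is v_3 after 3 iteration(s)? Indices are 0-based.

v_0 = (1, 4).
v_1 = A·v_0 = (3, 1).
v_2 = A·v_1 = (1, 1).
v_3 = A·v_2 = (4, 0).

v_3 = (4, 0)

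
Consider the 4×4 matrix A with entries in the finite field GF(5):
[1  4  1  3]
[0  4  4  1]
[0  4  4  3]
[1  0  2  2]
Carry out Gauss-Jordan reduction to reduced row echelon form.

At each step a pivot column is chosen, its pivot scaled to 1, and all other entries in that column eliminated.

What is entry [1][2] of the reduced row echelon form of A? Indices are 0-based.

step 1: normalize row 0 (÷1) = (1, 4, 1, 3)
  row 3: subtract 1×row0 = (0, 1, 1, 4)
step 2: normalize row 1 (÷4) = (0, 1, 1, 4)
  row 0: subtract 4×row1 = (1, 0, 2, 2)
  row 2: subtract 4×row1 = (0, 0, 0, 2)
  row 3: subtract 1×row1 = (0, 0, 0, 0)
skip col 2 (zero from row 2)
step 3: normalize row 2 (÷2) = (0, 0, 0, 1)
  row 0: subtract 2×row2 = (1, 0, 2, 0)
  row 1: subtract 4×row2 = (0, 1, 1, 0)

M[1][2] = 1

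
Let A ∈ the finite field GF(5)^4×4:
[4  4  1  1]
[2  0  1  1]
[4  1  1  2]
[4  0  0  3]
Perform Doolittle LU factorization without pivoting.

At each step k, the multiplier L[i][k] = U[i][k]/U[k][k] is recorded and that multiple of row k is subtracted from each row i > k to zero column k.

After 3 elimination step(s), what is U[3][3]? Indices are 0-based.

Step 1: pivot at (0,0) is 4.
  row1 ← row1 − (3)·row0  ⇒  L[1][0]=3, U row1=(0, 3, 3, 3)
  row2 ← row2 − (1)·row0  ⇒  L[2][0]=1, U row2=(0, 2, 0, 1)
  row3 ← row3 − (1)·row0  ⇒  L[3][0]=1, U row3=(0, 1, 4, 2)
Step 2: pivot at (1,1) is 3.
  row2 ← row2 − (4)·row1  ⇒  L[2][1]=4, U row2=(0, 0, 3, 4)
  row3 ← row3 − (2)·row1  ⇒  L[3][1]=2, U row3=(0, 0, 3, 1)
Step 3: pivot at (2,2) is 3.
  row3 ← row3 − (1)·row2  ⇒  L[3][2]=1, U row3=(0, 0, 0, 2)

U[3][3] = 2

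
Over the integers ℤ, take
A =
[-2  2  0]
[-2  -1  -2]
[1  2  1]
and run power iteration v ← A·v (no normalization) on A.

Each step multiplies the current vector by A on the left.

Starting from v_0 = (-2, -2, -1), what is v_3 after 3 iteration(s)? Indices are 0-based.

v_3 = (-20, -56, 37)

v_0 = (-2, -2, -1).
v_1 = A·v_0 = (0, 8, -7).
v_2 = A·v_1 = (16, 6, 9).
v_3 = A·v_2 = (-20, -56, 37).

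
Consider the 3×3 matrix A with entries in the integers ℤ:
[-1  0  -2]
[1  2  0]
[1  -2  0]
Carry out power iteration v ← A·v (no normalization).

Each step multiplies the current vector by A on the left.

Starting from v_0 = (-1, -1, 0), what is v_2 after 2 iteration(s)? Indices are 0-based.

v_0 = (-1, -1, 0).
v_1 = A·v_0 = (1, -3, 1).
v_2 = A·v_1 = (-3, -5, 7).

v_2 = (-3, -5, 7)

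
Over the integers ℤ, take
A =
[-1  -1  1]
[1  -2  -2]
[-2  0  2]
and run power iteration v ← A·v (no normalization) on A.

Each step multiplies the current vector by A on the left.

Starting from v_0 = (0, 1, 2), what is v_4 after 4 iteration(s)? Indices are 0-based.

v_0 = (0, 1, 2).
v_1 = A·v_0 = (1, -6, 4).
v_2 = A·v_1 = (9, 5, 6).
v_3 = A·v_2 = (-8, -13, -6).
v_4 = A·v_3 = (15, 30, 4).

v_4 = (15, 30, 4)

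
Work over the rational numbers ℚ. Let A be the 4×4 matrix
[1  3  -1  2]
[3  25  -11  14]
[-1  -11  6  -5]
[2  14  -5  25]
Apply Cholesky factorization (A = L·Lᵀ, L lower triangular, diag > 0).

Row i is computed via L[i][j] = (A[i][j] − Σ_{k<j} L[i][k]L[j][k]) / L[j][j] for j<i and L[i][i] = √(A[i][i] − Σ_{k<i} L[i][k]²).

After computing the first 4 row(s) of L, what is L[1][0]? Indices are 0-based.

L[1][0] = 3

Step 1: L[0][0] = √(1) = 1.
  L[1][0] = (3) / L[0][0] = 3.
Step 2: L[1][1] = √(16) = 4.
  L[2][0] = (-1) / L[0][0] = -1.
  L[2][1] = (-8) / L[1][1] = -2.
Step 3: L[2][2] = √(1) = 1.
  L[3][0] = (2) / L[0][0] = 2.
  L[3][1] = (8) / L[1][1] = 2.
  L[3][2] = (1) / L[2][2] = 1.
Step 4: L[3][3] = √(16) = 4.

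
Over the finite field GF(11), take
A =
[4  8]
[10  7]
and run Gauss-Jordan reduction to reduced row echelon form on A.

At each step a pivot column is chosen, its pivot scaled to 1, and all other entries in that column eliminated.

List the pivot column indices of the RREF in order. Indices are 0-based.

step 1: normalize row 0 (÷4) = (1, 2)
  row 1: subtract 10×row0 = (0, 9)
step 2: normalize row 1 (÷9) = (0, 1)
  row 0: subtract 2×row1 = (1, 0)

pivot columns: 0, 1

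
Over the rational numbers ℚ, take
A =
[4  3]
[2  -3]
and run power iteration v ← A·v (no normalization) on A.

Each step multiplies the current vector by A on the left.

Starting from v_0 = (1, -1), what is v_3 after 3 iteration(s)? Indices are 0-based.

v_3 = (37, 77)

v_0 = (1, -1).
v_1 = A·v_0 = (1, 5).
v_2 = A·v_1 = (19, -13).
v_3 = A·v_2 = (37, 77).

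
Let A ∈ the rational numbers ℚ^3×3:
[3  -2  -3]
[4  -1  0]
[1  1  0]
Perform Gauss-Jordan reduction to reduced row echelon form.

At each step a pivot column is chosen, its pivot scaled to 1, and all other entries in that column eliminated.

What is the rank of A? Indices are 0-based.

[1] R0 /= 3  ⇒  (1, -2/3, -1)
     R1 -= 4·R0  ⇒  (0, 5/3, 4)
     R2 -= 1·R0  ⇒  (0, 5/3, 1)
[2] R1 /= 5/3  ⇒  (0, 1, 12/5)
     R0 -= -2/3·R1  ⇒  (1, 0, 3/5)
     R2 -= 5/3·R1  ⇒  (0, 0, -3)
[3] R2 /= -3  ⇒  (0, 0, 1)
     R0 -= 3/5·R2  ⇒  (1, 0, 0)
     R1 -= 12/5·R2  ⇒  (0, 1, 0)

rank = 3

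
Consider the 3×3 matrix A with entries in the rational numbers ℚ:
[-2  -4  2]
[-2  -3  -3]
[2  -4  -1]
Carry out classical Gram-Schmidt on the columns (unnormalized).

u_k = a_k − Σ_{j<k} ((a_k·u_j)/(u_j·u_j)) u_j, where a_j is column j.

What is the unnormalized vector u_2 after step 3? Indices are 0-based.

Step 1: u_0 = a_0 = (-2, -2, 2).
Step 2: u_1 = a_1 − (1/2)·u_0 = (-3, -2, -5).
Step 3: u_2 = a_2 − (0)·u_0 − (5/38)·u_1 = (91/38, -52/19, -13/38).

u_2 = (91/38, -52/19, -13/38)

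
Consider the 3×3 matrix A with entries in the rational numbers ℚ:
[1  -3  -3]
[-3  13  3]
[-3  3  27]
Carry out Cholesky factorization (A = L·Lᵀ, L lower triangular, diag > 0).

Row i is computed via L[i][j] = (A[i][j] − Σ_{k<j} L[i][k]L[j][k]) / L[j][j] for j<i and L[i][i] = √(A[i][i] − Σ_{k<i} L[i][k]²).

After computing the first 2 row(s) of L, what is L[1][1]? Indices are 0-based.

L[1][1] = 2

Step 1: L[0][0] = √(1) = 1.
  L[1][0] = (-3) / L[0][0] = -3.
Step 2: L[1][1] = √(4) = 2.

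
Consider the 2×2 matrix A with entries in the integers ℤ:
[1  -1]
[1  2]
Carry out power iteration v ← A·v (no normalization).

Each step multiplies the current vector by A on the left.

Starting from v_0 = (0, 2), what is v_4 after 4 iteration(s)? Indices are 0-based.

v_0 = (0, 2).
v_1 = A·v_0 = (-2, 4).
v_2 = A·v_1 = (-6, 6).
v_3 = A·v_2 = (-12, 6).
v_4 = A·v_3 = (-18, 0).

v_4 = (-18, 0)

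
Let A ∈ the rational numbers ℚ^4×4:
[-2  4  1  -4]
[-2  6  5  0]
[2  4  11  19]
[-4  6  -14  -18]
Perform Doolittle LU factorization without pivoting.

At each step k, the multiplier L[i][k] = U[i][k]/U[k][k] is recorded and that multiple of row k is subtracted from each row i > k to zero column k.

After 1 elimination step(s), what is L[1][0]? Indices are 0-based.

L[1][0] = 1

[col 0] pivot -2
  R1 -= 1*R0 → (0, 2, 4, 4)  (L[1][0] := 1)
  R2 -= -1*R0 → (0, 8, 12, 15)  (L[2][0] := -1)
  R3 -= 2*R0 → (0, -2, -16, -10)  (L[3][0] := 2)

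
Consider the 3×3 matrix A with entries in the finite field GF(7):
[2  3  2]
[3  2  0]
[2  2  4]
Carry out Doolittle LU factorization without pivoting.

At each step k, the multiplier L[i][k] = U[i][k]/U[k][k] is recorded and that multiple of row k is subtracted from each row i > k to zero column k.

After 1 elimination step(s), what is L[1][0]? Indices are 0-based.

Step 1: pivot at (0,0) is 2.
  row1 ← row1 − (5)·row0  ⇒  L[1][0]=5, U row1=(0, 1, 4)
  row2 ← row2 − (1)·row0  ⇒  L[2][0]=1, U row2=(0, 6, 2)

L[1][0] = 5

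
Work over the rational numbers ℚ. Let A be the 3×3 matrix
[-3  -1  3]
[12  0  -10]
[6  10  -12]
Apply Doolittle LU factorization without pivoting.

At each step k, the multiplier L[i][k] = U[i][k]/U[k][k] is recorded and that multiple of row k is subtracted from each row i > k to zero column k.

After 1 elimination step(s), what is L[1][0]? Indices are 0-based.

L[1][0] = -4

[col 0] pivot -3
  R1 -= -4*R0 → (0, -4, 2)  (L[1][0] := -4)
  R2 -= -2*R0 → (0, 8, -6)  (L[2][0] := -2)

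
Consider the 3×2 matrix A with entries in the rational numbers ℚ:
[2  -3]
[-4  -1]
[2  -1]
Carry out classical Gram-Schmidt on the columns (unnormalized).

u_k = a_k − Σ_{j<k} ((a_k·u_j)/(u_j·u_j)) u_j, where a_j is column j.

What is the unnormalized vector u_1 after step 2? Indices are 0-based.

u_1 = (-8/3, -5/3, -2/3)

Step 1: u_0 = a_0 = (2, -4, 2).
Step 2: u_1 = a_1 − (-1/6)·u_0 = (-8/3, -5/3, -2/3).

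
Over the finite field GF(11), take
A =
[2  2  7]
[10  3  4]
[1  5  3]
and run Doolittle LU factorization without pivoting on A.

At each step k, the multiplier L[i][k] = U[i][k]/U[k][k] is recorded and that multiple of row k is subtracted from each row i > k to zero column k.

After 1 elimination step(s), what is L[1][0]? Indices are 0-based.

L[1][0] = 5

[col 0] pivot 2
  R1 -= 5*R0 → (0, 4, 2)  (L[1][0] := 5)
  R2 -= 6*R0 → (0, 4, 5)  (L[2][0] := 6)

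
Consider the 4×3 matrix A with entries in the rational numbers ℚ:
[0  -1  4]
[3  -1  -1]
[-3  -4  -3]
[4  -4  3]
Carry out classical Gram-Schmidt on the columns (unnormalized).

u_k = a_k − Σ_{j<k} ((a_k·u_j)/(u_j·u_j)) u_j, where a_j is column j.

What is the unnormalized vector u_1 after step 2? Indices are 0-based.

Step 1: u_0 = a_0 = (0, 3, -3, 4).
Step 2: u_1 = a_1 − (-7/34)·u_0 = (-1, -13/34, -157/34, -54/17).

u_1 = (-1, -13/34, -157/34, -54/17)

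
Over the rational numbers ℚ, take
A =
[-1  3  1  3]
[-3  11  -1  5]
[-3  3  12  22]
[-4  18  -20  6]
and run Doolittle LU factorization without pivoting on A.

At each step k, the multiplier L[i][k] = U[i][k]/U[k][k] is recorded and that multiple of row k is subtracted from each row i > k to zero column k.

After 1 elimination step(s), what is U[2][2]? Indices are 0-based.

[col 0] pivot -1
  R1 -= 3*R0 → (0, 2, -4, -4)  (L[1][0] := 3)
  R2 -= 3*R0 → (0, -6, 9, 13)  (L[2][0] := 3)
  R3 -= 4*R0 → (0, 6, -24, -6)  (L[3][0] := 4)

U[2][2] = 9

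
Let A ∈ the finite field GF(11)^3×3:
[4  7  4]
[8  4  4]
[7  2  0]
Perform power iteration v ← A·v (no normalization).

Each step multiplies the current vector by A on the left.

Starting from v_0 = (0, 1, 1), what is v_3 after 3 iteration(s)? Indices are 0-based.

v_3 = (6, 10, 0)

v_0 = (0, 1, 1).
v_1 = A·v_0 = (0, 8, 2).
v_2 = A·v_1 = (9, 7, 5).
v_3 = A·v_2 = (6, 10, 0).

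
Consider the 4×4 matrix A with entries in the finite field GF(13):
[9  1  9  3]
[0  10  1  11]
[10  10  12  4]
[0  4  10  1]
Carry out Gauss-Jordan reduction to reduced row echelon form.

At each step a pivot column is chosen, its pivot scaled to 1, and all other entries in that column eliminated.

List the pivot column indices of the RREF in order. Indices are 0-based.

pivot(0,0)=9: scale R0 → (1, 3, 1, 9)
  clear (2,0): R2 −= (10)R0 → (0, 6, 2, 5)
pivot(1,1)=10: scale R1 → (0, 1, 4, 5)
  clear (0,1): R0 −= (3)R1 → (1, 0, 2, 7)
  clear (2,1): R2 −= (6)R1 → (0, 0, 4, 1)
  clear (3,1): R3 −= (4)R1 → (0, 0, 7, 7)
pivot(2,2)=4: scale R2 → (0, 0, 1, 10)
  clear (0,2): R0 −= (2)R2 → (1, 0, 0, 0)
  clear (1,2): R1 −= (4)R2 → (0, 1, 0, 4)
  clear (3,2): R3 −= (7)R2 → (0, 0, 0, 2)
pivot(3,3)=2: scale R3 → (0, 0, 0, 1)
  clear (1,3): R1 −= (4)R3 → (0, 1, 0, 0)
  clear (2,3): R2 −= (10)R3 → (0, 0, 1, 0)

pivot columns: 0, 1, 2, 3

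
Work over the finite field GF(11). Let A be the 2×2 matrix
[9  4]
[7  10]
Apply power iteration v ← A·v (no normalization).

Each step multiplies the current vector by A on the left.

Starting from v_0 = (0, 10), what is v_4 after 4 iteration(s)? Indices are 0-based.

v_0 = (0, 10).
v_1 = A·v_0 = (7, 1).
v_2 = A·v_1 = (1, 4).
v_3 = A·v_2 = (3, 3).
v_4 = A·v_3 = (6, 7).

v_4 = (6, 7)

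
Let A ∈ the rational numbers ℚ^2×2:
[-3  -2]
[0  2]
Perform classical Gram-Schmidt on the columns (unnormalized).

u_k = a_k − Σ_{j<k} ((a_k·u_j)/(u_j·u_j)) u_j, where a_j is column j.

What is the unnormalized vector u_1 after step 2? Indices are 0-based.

u_1 = (0, 2)

Step 1: u_0 = a_0 = (-3, 0).
Step 2: u_1 = a_1 − (2/3)·u_0 = (0, 2).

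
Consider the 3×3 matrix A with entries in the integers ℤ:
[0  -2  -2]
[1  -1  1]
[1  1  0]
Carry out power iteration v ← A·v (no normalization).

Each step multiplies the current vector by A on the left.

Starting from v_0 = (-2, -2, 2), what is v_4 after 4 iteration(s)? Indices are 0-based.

v_4 = (-20, -6, 20)

v_0 = (-2, -2, 2).
v_1 = A·v_0 = (0, 2, -4).
v_2 = A·v_1 = (4, -6, 2).
v_3 = A·v_2 = (8, 12, -2).
v_4 = A·v_3 = (-20, -6, 20).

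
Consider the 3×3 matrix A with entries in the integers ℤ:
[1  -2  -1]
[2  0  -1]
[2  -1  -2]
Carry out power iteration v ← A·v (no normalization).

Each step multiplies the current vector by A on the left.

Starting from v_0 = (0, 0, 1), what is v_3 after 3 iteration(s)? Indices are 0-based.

v_0 = (0, 0, 1).
v_1 = A·v_0 = (-1, -1, -2).
v_2 = A·v_1 = (3, 0, 3).
v_3 = A·v_2 = (0, 3, 0).

v_3 = (0, 3, 0)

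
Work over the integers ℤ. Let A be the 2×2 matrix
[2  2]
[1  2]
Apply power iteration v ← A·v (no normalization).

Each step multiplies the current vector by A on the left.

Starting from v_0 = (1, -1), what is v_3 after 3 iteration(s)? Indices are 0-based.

v_3 = (-8, -6)

v_0 = (1, -1).
v_1 = A·v_0 = (0, -1).
v_2 = A·v_1 = (-2, -2).
v_3 = A·v_2 = (-8, -6).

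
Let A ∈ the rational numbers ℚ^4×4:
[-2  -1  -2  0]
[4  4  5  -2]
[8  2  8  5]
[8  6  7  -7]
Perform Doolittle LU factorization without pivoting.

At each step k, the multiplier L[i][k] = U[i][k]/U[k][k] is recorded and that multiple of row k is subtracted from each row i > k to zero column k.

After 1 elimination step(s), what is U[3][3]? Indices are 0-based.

U[3][3] = -7

Step 1: pivot at (0,0) is -2.
  row1 ← row1 − (-2)·row0  ⇒  L[1][0]=-2, U row1=(0, 2, 1, -2)
  row2 ← row2 − (-4)·row0  ⇒  L[2][0]=-4, U row2=(0, -2, 0, 5)
  row3 ← row3 − (-4)·row0  ⇒  L[3][0]=-4, U row3=(0, 2, -1, -7)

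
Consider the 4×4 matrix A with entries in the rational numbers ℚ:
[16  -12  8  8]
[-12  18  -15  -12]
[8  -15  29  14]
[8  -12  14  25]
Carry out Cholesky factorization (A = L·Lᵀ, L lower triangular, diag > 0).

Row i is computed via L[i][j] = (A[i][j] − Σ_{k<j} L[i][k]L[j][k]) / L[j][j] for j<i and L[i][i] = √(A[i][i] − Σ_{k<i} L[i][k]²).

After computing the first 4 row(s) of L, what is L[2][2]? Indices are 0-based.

Step 1: L[0][0] = √(16) = 4.
  L[1][0] = (-12) / L[0][0] = -3.
Step 2: L[1][1] = √(9) = 3.
  L[2][0] = (8) / L[0][0] = 2.
  L[2][1] = (-9) / L[1][1] = -3.
Step 3: L[2][2] = √(16) = 4.
  L[3][0] = (8) / L[0][0] = 2.
  L[3][1] = (-6) / L[1][1] = -2.
  L[3][2] = (4) / L[2][2] = 1.
Step 4: L[3][3] = √(16) = 4.

L[2][2] = 4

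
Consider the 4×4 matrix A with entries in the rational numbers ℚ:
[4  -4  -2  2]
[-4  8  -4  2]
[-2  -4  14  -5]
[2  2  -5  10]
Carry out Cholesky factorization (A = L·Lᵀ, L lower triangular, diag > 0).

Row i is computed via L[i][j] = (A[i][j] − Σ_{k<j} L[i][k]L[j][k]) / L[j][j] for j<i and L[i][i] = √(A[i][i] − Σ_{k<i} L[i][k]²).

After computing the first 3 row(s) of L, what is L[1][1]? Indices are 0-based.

L[1][1] = 2

Step 1: L[0][0] = √(4) = 2.
  L[1][0] = (-4) / L[0][0] = -2.
Step 2: L[1][1] = √(4) = 2.
  L[2][0] = (-2) / L[0][0] = -1.
  L[2][1] = (-6) / L[1][1] = -3.
Step 3: L[2][2] = √(4) = 2.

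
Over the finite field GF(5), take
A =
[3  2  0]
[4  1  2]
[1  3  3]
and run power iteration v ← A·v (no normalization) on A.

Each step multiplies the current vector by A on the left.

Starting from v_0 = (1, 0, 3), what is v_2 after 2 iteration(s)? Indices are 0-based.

v_0 = (1, 0, 3).
v_1 = A·v_0 = (3, 0, 0).
v_2 = A·v_1 = (4, 2, 3).

v_2 = (4, 2, 3)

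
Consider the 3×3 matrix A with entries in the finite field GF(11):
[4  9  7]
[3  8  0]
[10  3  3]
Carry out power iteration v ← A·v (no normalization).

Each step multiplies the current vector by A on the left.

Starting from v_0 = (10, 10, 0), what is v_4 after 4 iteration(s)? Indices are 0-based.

v_4 = (9, 8, 2)

v_0 = (10, 10, 0).
v_1 = A·v_0 = (9, 0, 9).
v_2 = A·v_1 = (0, 5, 7).
v_3 = A·v_2 = (6, 7, 3).
v_4 = A·v_3 = (9, 8, 2).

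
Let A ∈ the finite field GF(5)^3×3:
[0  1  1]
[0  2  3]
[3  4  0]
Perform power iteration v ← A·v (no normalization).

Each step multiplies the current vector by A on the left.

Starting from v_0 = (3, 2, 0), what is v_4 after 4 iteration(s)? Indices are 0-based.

v_4 = (3, 0, 4)

v_0 = (3, 2, 0).
v_1 = A·v_0 = (2, 4, 2).
v_2 = A·v_1 = (1, 4, 2).
v_3 = A·v_2 = (1, 4, 4).
v_4 = A·v_3 = (3, 0, 4).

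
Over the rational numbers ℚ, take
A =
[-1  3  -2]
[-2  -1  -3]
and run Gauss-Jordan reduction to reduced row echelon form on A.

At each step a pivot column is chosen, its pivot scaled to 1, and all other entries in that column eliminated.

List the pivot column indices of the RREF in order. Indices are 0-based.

pivot(0,0)=-1: scale R0 → (1, -3, 2)
  clear (1,0): R1 −= (-2)R0 → (0, -7, 1)
pivot(1,1)=-7: scale R1 → (0, 1, -1/7)
  clear (0,1): R0 −= (-3)R1 → (1, 0, 11/7)

pivot columns: 0, 1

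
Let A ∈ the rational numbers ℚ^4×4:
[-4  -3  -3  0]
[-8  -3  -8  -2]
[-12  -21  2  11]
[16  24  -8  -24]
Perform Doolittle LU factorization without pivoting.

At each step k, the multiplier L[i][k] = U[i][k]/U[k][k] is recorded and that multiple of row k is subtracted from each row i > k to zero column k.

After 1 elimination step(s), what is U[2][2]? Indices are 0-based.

[col 0] pivot -4
  R1 -= 2*R0 → (0, 3, -2, -2)  (L[1][0] := 2)
  R2 -= 3*R0 → (0, -12, 11, 11)  (L[2][0] := 3)
  R3 -= -4*R0 → (0, 12, -20, -24)  (L[3][0] := -4)

U[2][2] = 11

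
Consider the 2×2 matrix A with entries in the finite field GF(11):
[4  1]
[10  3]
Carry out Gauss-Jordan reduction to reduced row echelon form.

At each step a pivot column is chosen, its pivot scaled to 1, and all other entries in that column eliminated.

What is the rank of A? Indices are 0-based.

[1] R0 /= 4  ⇒  (1, 3)
     R1 -= 10·R0  ⇒  (0, 6)
[2] R1 /= 6  ⇒  (0, 1)
     R0 -= 3·R1  ⇒  (1, 0)

rank = 2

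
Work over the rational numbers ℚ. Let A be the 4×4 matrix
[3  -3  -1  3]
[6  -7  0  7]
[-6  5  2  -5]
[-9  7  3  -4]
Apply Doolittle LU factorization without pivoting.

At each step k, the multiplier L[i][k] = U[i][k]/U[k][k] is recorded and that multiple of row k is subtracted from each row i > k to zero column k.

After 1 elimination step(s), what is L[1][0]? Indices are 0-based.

[col 0] pivot 3
  R1 -= 2*R0 → (0, -1, 2, 1)  (L[1][0] := 2)
  R2 -= -2*R0 → (0, -1, 0, 1)  (L[2][0] := -2)
  R3 -= -3*R0 → (0, -2, 0, 5)  (L[3][0] := -3)

L[1][0] = 2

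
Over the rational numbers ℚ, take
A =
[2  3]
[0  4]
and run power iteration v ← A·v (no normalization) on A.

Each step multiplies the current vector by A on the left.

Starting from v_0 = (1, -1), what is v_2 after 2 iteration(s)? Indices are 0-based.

v_2 = (-14, -16)

v_0 = (1, -1).
v_1 = A·v_0 = (-1, -4).
v_2 = A·v_1 = (-14, -16).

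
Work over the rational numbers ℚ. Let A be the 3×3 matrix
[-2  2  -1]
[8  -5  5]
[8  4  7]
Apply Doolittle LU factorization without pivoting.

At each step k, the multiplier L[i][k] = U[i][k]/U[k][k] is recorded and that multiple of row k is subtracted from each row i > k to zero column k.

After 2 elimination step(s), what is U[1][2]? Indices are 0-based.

k=0: U[0][0]=-2
  eliminate (1,0): mult=-4, new row 1: (0, 3, 1); set L[1][0]=-4
  eliminate (2,0): mult=-4, new row 2: (0, 12, 3); set L[2][0]=-4
k=1: U[1][1]=3
  eliminate (2,1): mult=4, new row 2: (0, 0, -1); set L[2][1]=4

U[1][2] = 1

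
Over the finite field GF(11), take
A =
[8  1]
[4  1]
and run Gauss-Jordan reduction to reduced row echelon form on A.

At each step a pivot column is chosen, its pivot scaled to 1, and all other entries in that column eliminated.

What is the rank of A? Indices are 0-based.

rank = 2

[1] R0 /= 8  ⇒  (1, 7)
     R1 -= 4·R0  ⇒  (0, 6)
[2] R1 /= 6  ⇒  (0, 1)
     R0 -= 7·R1  ⇒  (1, 0)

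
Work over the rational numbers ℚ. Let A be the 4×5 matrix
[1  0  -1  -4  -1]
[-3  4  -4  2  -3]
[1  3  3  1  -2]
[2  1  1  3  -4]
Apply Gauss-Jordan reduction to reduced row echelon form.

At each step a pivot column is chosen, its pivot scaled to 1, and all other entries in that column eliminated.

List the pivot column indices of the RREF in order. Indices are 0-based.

pivot columns: 0, 1, 2, 3

step 1: normalize row 0 (÷1) = (1, 0, -1, -4, -1)
  row 1: subtract -3×row0 = (0, 4, -7, -10, -6)
  row 2: subtract 1×row0 = (0, 3, 4, 5, -1)
  row 3: subtract 2×row0 = (0, 1, 3, 11, -2)
step 2: normalize row 1 (÷4) = (0, 1, -7/4, -5/2, -3/2)
  row 2: subtract 3×row1 = (0, 0, 37/4, 25/2, 7/2)
  row 3: subtract 1×row1 = (0, 0, 19/4, 27/2, -1/2)
step 3: normalize row 2 (÷37/4) = (0, 0, 1, 50/37, 14/37)
  row 0: subtract -1×row2 = (1, 0, 0, -98/37, -23/37)
  row 1: subtract -7/4×row2 = (0, 1, 0, -5/37, -31/37)
  row 3: subtract 19/4×row2 = (0, 0, 0, 262/37, -85/37)
step 4: normalize row 3 (÷262/37) = (0, 0, 0, 1, -85/262)
  row 0: subtract -98/37×row3 = (1, 0, 0, 0, -194/131)
  row 1: subtract -5/37×row3 = (0, 1, 0, 0, -231/262)
  row 2: subtract 50/37×row3 = (0, 0, 1, 0, 107/131)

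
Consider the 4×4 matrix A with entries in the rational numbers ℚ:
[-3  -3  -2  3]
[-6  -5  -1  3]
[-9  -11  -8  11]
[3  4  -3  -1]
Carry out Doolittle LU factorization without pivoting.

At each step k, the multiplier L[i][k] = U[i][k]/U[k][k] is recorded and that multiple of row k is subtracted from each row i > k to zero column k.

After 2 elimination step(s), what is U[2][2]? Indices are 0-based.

Step 1: pivot at (0,0) is -3.
  row1 ← row1 − (2)·row0  ⇒  L[1][0]=2, U row1=(0, 1, 3, -3)
  row2 ← row2 − (3)·row0  ⇒  L[2][0]=3, U row2=(0, -2, -2, 2)
  row3 ← row3 − (-1)·row0  ⇒  L[3][0]=-1, U row3=(0, 1, -5, 2)
Step 2: pivot at (1,1) is 1.
  row2 ← row2 − (-2)·row1  ⇒  L[2][1]=-2, U row2=(0, 0, 4, -4)
  row3 ← row3 − (1)·row1  ⇒  L[3][1]=1, U row3=(0, 0, -8, 5)

U[2][2] = 4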